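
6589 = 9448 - 2859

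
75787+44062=119849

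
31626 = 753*42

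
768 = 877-109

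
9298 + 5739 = 15037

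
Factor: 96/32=3^1 =3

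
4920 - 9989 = -5069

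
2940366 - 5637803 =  - 2697437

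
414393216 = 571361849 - 156968633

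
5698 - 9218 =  - 3520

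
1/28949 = 1/28949   =  0.00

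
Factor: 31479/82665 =10493/27555 = 3^(-1)*5^( - 1 )*7^1*11^ ( - 1) * 167^ ( - 1)*1499^1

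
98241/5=19648+1/5 = 19648.20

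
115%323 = 115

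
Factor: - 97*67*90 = - 584910 =- 2^1*3^2*5^1*67^1*97^1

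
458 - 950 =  - 492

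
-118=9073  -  9191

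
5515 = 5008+507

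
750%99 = 57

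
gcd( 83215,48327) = 89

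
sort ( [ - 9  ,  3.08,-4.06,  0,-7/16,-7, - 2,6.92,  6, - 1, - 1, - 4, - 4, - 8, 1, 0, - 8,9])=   [- 9,-8, - 8,-7, -4.06 , - 4, - 4,-2,-1,  -  1, - 7/16,  0,0,1,3.08, 6 , 6.92, 9 ] 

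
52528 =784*67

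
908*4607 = 4183156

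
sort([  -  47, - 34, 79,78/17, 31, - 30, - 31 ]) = [  -  47,- 34, - 31, - 30, 78/17, 31,79]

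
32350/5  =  6470 = 6470.00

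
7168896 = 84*85344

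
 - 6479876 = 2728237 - 9208113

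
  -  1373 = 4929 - 6302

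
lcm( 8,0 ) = 0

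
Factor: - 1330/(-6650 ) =5^(-1) =1/5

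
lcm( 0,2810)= 0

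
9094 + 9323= 18417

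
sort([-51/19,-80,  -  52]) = [ - 80, - 52, - 51/19] 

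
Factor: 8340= 2^2 * 3^1*5^1*139^1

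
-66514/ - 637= 104 + 38/91 = 104.42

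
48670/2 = 24335 =24335.00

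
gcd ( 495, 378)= 9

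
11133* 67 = 745911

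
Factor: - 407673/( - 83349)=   719/147 =3^( - 1)*7^ ( - 2 )*719^1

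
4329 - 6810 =-2481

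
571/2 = 285 + 1/2 = 285.50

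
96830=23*4210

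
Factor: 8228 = 2^2*11^2*17^1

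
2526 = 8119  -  5593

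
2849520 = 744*3830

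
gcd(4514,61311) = 1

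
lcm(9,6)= 18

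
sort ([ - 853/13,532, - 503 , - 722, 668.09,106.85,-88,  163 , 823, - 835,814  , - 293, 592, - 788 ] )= [  -  835,-788, - 722, - 503,-293,-88,-853/13,106.85,  163,532, 592,668.09, 814,823]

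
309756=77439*4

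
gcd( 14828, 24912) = 4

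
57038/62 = 28519/31=919.97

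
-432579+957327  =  524748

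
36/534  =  6/89 = 0.07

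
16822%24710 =16822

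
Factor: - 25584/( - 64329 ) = 2^4*13^1*523^( - 1) = 208/523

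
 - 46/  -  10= 4 + 3/5 = 4.60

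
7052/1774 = 3526/887=3.98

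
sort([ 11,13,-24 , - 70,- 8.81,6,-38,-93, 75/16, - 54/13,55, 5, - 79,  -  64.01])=[ -93 ,-79, - 70, - 64.01,-38,-24,-8.81 ,-54/13,75/16, 5, 6,  11, 13, 55]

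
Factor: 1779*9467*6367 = 107231696031 = 3^1*593^1*6367^1* 9467^1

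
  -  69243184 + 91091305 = 21848121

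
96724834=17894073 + 78830761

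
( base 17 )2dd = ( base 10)812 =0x32c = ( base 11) 679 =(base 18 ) 292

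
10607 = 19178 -8571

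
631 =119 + 512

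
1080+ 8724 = 9804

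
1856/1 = 1856=   1856.00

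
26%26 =0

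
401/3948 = 401/3948= 0.10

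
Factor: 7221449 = 7221449^1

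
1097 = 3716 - 2619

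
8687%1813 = 1435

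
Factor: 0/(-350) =0 = 0^1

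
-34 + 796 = 762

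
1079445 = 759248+320197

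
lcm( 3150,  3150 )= 3150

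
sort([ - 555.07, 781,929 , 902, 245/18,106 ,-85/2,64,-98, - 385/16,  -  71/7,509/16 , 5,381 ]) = [ - 555.07,-98, - 85/2,-385/16,- 71/7,5,245/18,509/16 , 64, 106, 381, 781,902,929]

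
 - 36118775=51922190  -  88040965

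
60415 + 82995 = 143410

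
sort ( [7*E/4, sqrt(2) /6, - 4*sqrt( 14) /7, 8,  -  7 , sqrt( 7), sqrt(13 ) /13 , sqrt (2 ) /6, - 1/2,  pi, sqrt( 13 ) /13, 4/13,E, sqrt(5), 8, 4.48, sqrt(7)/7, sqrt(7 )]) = [-7,-4*sqrt(14 ) /7, - 1/2, sqrt( 2)/6, sqrt( 2 ) /6, sqrt( 13)/13, sqrt( 13)/13, 4/13, sqrt(7 ) /7, sqrt ( 5), sqrt( 7 ), sqrt( 7),E,pi, 4.48, 7 * E/4, 8,8] 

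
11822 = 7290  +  4532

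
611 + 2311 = 2922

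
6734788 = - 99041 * ( - 68 ) 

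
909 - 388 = 521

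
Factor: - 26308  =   - 2^2*6577^1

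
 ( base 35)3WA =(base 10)4805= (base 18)EEH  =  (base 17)gab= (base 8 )11305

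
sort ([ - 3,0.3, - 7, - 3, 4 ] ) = [ - 7, - 3,- 3,0.3,4] 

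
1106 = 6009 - 4903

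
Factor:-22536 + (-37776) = - 2^3 * 3^1*7^1 * 359^1 = - 60312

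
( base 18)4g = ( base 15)5D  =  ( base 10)88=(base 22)40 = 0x58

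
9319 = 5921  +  3398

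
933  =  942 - 9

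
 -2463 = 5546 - 8009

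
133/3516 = 133/3516 = 0.04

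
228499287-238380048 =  - 9880761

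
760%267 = 226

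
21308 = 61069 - 39761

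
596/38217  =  596/38217 = 0.02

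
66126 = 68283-2157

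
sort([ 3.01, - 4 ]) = [ - 4, 3.01 ]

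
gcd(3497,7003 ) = 1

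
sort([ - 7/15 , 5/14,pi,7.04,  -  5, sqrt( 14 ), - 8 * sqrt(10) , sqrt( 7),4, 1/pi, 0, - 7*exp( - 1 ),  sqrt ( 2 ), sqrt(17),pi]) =[ - 8*sqrt( 10),  -  5,- 7*exp (-1 ), - 7/15,  0,1/pi,5/14, sqrt(2 ), sqrt( 7 ), pi, pi,sqrt( 14 ),4, sqrt (17), 7.04]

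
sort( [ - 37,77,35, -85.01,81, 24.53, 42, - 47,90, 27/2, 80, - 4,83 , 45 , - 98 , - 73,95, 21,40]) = [ - 98, - 85.01, - 73, - 47, - 37, - 4, 27/2, 21,24.53,  35,40,42,45,77,80,81,83,90,95]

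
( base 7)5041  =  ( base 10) 1744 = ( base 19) 4FF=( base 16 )6d0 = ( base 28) 268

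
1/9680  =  1/9680 = 0.00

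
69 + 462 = 531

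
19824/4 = 4956 = 4956.00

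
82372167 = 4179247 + 78192920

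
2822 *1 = 2822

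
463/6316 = 463/6316 =0.07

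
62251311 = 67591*921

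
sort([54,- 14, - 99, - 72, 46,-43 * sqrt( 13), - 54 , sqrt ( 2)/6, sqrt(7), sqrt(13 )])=[ - 43*sqrt(13),-99, - 72, - 54, - 14, sqrt(2)/6,sqrt( 7), sqrt( 13 )  ,  46  ,  54]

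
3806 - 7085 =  - 3279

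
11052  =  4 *2763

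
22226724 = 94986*234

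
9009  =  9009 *1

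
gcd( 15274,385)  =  7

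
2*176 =352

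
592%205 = 182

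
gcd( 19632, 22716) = 12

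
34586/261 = 34586/261  =  132.51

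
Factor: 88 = 2^3*11^1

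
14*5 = 70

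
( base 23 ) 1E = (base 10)37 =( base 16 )25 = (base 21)1g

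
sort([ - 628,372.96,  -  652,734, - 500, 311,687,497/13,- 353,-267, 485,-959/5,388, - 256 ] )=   [ - 652, - 628,  -  500, - 353,-267, - 256,  -  959/5,  497/13,311,372.96,  388,485, 687,734]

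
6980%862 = 84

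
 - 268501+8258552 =7990051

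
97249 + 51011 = 148260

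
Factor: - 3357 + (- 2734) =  - 6091^1 = - 6091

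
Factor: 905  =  5^1* 181^1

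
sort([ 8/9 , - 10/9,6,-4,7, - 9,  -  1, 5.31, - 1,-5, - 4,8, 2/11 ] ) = [-9, - 5, - 4 , -4, - 10/9, - 1, - 1,2/11, 8/9,5.31,6, 7,8] 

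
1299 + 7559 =8858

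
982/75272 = 491/37636 = 0.01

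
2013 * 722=1453386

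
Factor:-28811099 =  - 28811099^1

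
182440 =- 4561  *( - 40)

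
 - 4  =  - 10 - -6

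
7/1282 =7/1282 = 0.01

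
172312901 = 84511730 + 87801171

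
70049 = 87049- 17000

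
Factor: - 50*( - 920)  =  46000 = 2^4*5^3*23^1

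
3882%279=255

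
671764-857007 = -185243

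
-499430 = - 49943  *10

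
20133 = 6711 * 3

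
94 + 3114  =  3208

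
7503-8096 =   -  593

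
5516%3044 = 2472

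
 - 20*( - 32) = 640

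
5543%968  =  703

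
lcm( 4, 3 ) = 12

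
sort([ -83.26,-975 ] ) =[ - 975,-83.26]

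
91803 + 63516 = 155319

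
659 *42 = 27678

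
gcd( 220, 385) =55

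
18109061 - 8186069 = 9922992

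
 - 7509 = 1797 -9306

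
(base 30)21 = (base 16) 3d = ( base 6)141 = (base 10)61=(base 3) 2021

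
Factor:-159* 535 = -85065=-3^1*5^1*53^1*107^1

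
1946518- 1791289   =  155229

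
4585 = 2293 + 2292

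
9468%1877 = 83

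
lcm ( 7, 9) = 63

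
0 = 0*68879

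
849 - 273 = 576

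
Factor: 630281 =630281^1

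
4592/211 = 4592/211 = 21.76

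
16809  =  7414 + 9395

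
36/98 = 18/49 =0.37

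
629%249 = 131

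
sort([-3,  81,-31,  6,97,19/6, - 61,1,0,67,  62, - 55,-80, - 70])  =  [ - 80,-70,- 61,-55,-31, - 3,0,1,19/6,6,62 , 67,81, 97] 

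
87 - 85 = 2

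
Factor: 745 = 5^1*149^1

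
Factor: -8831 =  - 8831^1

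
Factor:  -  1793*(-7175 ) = 12864775 = 5^2*7^1*11^1*41^1*163^1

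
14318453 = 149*96097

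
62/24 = 2 + 7/12 = 2.58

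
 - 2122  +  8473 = 6351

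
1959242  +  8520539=10479781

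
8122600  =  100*81226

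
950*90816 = 86275200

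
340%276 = 64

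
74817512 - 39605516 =35211996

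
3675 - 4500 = -825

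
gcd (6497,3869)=73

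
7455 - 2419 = 5036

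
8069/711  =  11 + 248/711 = 11.35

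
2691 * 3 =8073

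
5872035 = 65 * 90339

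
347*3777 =1310619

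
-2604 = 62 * (-42)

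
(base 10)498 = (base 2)111110010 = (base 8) 762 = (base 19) 174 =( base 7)1311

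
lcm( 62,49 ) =3038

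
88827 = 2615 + 86212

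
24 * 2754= 66096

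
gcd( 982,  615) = 1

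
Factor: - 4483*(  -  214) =2^1*107^1*4483^1 = 959362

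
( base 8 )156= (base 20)5a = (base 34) 38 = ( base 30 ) 3k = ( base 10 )110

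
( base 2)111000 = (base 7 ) 110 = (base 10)56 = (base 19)2I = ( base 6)132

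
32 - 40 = -8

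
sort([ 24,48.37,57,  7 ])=[ 7, 24, 48.37,  57] 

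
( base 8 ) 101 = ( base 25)2F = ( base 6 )145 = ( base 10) 65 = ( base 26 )2D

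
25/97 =25/97 = 0.26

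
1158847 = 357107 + 801740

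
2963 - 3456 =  - 493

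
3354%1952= 1402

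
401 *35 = 14035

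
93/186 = 1/2 = 0.50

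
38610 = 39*990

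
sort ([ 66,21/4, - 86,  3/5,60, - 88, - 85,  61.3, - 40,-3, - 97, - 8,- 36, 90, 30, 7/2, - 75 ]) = [ - 97,  -  88 ,-86, - 85,-75, - 40,-36, - 8, - 3,3/5, 7/2, 21/4,30,60, 61.3, 66, 90 ]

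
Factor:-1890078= -2^1*3^1*315013^1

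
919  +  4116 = 5035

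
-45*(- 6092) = 274140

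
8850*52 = 460200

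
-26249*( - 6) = 157494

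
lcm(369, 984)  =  2952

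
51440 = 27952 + 23488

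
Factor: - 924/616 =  - 3/2  =  -2^( - 1 )*3^1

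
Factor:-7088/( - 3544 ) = 2 = 2^1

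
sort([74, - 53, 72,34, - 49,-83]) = [ - 83, -53, - 49,34, 72, 74 ] 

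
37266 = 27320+9946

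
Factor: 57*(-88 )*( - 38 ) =190608 = 2^4*3^1*11^1*19^2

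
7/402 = 7/402  =  0.02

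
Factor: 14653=14653^1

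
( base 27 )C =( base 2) 1100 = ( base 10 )12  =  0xc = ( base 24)c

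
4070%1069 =863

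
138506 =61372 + 77134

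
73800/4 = 18450 = 18450.00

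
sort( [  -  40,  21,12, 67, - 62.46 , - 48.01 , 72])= [ -62.46, - 48.01, - 40,12,  21,67,72]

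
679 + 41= 720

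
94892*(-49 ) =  - 4649708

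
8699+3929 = 12628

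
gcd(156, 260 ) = 52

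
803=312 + 491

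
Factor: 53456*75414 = 4031330784 = 2^5*3^1*13^1*257^1*12569^1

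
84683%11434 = 4645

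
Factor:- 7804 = - 2^2 * 1951^1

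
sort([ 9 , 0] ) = [ 0 , 9 ]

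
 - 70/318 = -1+124/159=-  0.22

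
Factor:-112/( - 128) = 2^( - 3)*7^1=   7/8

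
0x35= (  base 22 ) 29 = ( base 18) 2H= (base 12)45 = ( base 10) 53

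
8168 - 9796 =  - 1628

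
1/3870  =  1/3870 = 0.00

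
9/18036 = 1/2004 = 0.00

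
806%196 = 22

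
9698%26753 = 9698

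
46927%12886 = 8269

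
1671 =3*557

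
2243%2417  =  2243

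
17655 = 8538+9117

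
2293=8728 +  - 6435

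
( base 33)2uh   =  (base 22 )6CH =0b110001110001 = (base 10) 3185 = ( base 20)7J5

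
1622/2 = 811 =811.00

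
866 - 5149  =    -  4283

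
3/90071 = 3/90071  =  0.00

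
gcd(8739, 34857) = 9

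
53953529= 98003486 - 44049957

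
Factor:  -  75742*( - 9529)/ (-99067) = -2^1*13^1*157^( - 1 ) * 631^( - 1 )*733^1*37871^1 = -  721745518/99067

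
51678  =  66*783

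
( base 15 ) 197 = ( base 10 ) 367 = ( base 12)267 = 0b101101111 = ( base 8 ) 557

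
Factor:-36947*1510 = - 55789970= -2^1*5^1*151^1*36947^1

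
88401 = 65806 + 22595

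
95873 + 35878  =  131751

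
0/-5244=0/1=- 0.00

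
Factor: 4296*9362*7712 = 310170100224 = 2^9 * 3^1*31^1*151^1*179^1*241^1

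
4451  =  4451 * 1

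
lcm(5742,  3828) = 11484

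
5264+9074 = 14338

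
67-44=23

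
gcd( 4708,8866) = 22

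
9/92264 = 9/92264=0.00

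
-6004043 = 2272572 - 8276615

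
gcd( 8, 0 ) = 8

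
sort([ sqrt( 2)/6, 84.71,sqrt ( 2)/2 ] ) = [sqrt( 2 ) /6,  sqrt( 2)/2,84.71] 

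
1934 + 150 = 2084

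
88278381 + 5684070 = 93962451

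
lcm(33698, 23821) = 1381618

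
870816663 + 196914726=1067731389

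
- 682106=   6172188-6854294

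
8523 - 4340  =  4183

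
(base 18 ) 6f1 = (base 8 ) 4247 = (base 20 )5AF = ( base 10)2215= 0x8A7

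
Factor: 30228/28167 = 44/41  =  2^2*11^1*41^( - 1)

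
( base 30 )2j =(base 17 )4B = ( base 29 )2L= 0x4f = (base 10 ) 79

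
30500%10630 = 9240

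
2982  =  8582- 5600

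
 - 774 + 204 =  - 570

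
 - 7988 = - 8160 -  - 172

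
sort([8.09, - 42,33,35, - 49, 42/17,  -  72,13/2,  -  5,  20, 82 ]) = [ - 72,  -  49, - 42,-5,  42/17 , 13/2,  8.09, 20,33,35 , 82] 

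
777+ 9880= 10657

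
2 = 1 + 1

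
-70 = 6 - 76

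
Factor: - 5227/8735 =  - 5^( - 1) * 1747^( - 1) * 5227^1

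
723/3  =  241 = 241.00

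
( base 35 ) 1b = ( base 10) 46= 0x2e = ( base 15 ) 31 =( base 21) 24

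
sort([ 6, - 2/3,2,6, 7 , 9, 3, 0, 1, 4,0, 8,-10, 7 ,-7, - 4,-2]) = [-10, -7,-4, - 2, - 2/3, 0, 0, 1, 2, 3 , 4,6,6,7, 7,8,9]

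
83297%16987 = 15349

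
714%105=84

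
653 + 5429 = 6082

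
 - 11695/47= - 249 + 8/47 = - 248.83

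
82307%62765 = 19542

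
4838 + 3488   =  8326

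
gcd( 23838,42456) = 174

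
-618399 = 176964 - 795363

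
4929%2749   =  2180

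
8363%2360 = 1283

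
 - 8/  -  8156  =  2/2039 =0.00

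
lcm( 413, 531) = 3717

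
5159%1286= 15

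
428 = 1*428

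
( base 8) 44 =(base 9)40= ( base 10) 36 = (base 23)1d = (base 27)19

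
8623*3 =25869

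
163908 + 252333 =416241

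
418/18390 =209/9195=0.02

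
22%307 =22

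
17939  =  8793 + 9146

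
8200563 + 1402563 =9603126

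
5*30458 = 152290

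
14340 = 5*2868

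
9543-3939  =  5604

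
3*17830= 53490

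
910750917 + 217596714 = 1128347631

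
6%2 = 0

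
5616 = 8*702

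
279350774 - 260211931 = 19138843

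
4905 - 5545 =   -  640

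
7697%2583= 2531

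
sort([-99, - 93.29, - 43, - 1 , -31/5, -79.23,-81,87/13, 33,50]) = [ - 99, - 93.29, - 81, - 79.23,  -  43 ,-31/5, -1,87/13,33, 50]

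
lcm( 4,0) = 0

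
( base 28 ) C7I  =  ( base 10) 9622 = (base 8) 22626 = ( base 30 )akm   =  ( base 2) 10010110010110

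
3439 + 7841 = 11280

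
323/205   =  1 + 118/205 = 1.58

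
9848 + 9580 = 19428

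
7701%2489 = 234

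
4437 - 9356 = -4919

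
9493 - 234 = 9259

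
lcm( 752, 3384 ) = 6768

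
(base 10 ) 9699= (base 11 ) 7318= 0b10010111100011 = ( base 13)4551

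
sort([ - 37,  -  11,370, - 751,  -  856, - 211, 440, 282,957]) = [ - 856, - 751 , - 211, - 37, - 11,  282,370,440, 957]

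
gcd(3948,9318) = 6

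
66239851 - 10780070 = 55459781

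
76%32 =12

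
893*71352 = 63717336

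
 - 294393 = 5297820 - 5592213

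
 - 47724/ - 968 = 49 + 73/242 = 49.30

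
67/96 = 67/96 = 0.70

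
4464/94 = 47 + 23/47 = 47.49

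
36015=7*5145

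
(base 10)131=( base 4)2003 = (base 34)3t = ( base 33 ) 3W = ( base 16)83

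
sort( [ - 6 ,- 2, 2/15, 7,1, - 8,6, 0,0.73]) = [- 8, - 6, - 2,  0,2/15,0.73, 1,6,7]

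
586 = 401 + 185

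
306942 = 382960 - 76018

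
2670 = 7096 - 4426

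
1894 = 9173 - 7279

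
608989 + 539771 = 1148760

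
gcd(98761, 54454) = 1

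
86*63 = 5418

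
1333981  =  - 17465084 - -18799065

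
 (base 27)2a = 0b1000000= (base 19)37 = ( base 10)64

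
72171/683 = 105+456/683  =  105.67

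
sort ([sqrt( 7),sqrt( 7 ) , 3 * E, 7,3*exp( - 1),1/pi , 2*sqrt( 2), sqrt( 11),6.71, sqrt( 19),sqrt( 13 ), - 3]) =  [ - 3, 1/pi,3*exp( - 1), sqrt(7),sqrt(7),2* sqrt( 2), sqrt( 11 ),sqrt( 13),sqrt( 19),6.71,7,  3*E]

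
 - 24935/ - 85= 293+6/17=293.35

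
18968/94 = 9484/47 = 201.79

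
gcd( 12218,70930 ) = 82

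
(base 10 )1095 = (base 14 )583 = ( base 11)906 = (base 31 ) 14a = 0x447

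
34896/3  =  11632= 11632.00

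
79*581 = 45899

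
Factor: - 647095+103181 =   -  543914 = - 2^1*7^1*38851^1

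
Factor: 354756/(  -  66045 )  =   - 188/35=   - 2^2*5^( - 1 )*7^(-1)*47^1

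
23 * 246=5658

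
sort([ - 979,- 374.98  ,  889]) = [ - 979,-374.98, 889 ]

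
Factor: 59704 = 2^3*17^1*439^1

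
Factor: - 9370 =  - 2^1*5^1*937^1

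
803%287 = 229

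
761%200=161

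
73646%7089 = 2756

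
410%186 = 38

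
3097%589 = 152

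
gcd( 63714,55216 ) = 14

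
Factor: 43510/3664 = 95/8 = 2^( - 3)*5^1*19^1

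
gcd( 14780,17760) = 20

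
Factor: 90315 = 3^4*5^1 * 223^1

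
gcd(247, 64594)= 1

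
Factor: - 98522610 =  - 2^1 * 3^1*5^1*503^1*6529^1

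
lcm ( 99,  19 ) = 1881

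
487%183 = 121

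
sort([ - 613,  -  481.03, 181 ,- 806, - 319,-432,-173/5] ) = [ - 806, - 613, - 481.03, - 432, - 319,-173/5, 181 ]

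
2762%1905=857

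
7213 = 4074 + 3139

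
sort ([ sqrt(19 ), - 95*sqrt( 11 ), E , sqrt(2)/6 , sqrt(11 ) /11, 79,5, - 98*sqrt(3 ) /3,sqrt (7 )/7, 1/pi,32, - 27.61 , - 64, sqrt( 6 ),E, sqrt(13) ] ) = [-95 * sqrt(11 ),- 64, - 98*sqrt( 3 ) /3, - 27.61, sqrt( 2)/6, sqrt( 11) /11, 1/pi,sqrt (7 ) /7, sqrt( 6),E,E , sqrt( 13 ), sqrt( 19 ), 5, 32,79] 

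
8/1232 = 1/154 = 0.01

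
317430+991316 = 1308746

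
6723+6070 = 12793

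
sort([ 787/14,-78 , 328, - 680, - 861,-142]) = [ - 861, - 680, - 142,  -  78,787/14,328 ]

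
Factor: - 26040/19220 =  - 2^1 * 3^1*7^1*31^(-1 ) =- 42/31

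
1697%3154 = 1697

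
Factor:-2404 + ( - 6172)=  - 8576  =  - 2^7*67^1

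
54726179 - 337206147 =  - 282479968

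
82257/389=211 + 178/389 = 211.46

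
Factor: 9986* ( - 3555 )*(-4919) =2^1*3^2*5^1*79^1 * 4919^1 * 4993^1= 174625631370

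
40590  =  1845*22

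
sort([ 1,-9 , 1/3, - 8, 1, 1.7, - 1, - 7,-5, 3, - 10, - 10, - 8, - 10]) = [-10, - 10, - 10, - 9, - 8,-8, - 7, - 5, - 1,1/3, 1,1, 1.7, 3 ]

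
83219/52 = 83219/52=1600.37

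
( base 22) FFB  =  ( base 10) 7601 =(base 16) 1DB1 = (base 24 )d4h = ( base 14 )2aad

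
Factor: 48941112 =2^3*3^1* 11^2*19^1 * 887^1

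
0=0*472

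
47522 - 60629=-13107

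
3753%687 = 318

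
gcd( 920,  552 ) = 184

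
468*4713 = 2205684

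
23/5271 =23/5271 = 0.00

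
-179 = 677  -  856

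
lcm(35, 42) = 210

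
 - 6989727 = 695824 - 7685551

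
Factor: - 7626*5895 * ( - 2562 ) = 115175401740 = 2^2*3^4 * 5^1 * 7^1*31^1*41^1 *61^1*131^1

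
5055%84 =15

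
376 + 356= 732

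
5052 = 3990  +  1062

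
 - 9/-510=3/170 = 0.02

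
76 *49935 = 3795060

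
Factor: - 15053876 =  - 2^2*83^1*45343^1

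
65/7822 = 65/7822 = 0.01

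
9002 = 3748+5254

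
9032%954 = 446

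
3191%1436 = 319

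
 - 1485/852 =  - 2+73/284 = - 1.74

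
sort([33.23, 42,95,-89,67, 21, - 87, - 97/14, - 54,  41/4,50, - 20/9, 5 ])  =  [ - 89, - 87 , - 54, - 97/14, - 20/9, 5, 41/4, 21, 33.23, 42, 50,67, 95 ] 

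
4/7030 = 2/3515 = 0.00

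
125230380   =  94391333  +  30839047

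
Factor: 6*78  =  468=2^2*3^2*13^1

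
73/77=73/77=0.95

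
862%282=16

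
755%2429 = 755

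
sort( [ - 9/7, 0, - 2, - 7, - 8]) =[  -  8, - 7, - 2,-9/7,0]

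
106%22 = 18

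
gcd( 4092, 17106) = 6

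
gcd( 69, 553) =1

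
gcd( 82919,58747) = 1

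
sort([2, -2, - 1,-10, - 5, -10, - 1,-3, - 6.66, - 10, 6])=[ - 10,-10,  -  10,- 6.66,-5 ,- 3, - 2,  -  1 , - 1, 2 , 6 ]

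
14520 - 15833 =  - 1313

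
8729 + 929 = 9658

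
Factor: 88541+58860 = 147401= 147401^1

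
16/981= 16/981 = 0.02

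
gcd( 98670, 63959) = 1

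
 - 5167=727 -5894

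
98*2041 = 200018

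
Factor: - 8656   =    -  2^4*541^1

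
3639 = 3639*1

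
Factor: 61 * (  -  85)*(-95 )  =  5^2  *  17^1*19^1 * 61^1=492575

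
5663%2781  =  101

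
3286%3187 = 99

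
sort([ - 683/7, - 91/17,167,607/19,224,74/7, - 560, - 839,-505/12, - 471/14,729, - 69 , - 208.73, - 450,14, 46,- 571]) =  [ - 839, - 571 , - 560, - 450, - 208.73 , - 683/7, - 69, - 505/12, - 471/14, - 91/17 , 74/7,  14, 607/19,46,167 , 224,729 ]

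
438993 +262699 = 701692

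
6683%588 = 215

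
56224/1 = 56224= 56224.00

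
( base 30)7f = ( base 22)A5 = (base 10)225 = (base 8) 341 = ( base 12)169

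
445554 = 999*446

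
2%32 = 2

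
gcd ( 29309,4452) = 371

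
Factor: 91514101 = 7^1*71^1*184133^1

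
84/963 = 28/321=0.09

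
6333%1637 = 1422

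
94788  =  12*7899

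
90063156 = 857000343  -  766937187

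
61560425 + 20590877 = 82151302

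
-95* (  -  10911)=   1036545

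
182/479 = 182/479 = 0.38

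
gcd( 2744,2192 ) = 8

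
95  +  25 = 120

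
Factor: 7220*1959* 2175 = 30763156500 = 2^2*3^2*5^3*19^2*29^1*653^1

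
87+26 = 113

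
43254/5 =43254/5 = 8650.80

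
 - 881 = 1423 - 2304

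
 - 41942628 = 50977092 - 92919720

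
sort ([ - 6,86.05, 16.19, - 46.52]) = [ - 46.52, - 6, 16.19, 86.05]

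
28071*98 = 2750958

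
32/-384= - 1 + 11/12 =-0.08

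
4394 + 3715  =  8109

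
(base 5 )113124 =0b1000001000100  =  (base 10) 4164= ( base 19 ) ba3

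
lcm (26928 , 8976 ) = 26928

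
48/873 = 16/291 = 0.05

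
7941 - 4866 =3075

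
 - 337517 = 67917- 405434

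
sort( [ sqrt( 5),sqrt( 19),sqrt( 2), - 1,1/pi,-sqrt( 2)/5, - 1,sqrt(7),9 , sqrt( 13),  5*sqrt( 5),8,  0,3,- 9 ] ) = [ - 9, - 1, - 1, - sqrt( 2)/5, 0,1/pi , sqrt( 2 ),sqrt( 5), sqrt(7),3,  sqrt (13), sqrt(19),8,9, 5*sqrt( 5 ) ] 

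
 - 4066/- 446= 2033/223 = 9.12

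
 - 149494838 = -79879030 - 69615808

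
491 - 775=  - 284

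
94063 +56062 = 150125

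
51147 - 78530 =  - 27383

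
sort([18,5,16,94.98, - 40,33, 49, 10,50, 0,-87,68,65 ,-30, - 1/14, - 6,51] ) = [ - 87, - 40, - 30, - 6, - 1/14, 0,5,10,16, 18,33, 49, 50,  51,65, 68,94.98]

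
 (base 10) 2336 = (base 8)4440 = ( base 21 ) 565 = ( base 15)A5B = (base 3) 10012112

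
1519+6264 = 7783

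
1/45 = 1/45 = 0.02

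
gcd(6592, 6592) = 6592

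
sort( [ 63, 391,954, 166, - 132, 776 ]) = [ - 132,63,166, 391,776, 954 ]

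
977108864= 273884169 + 703224695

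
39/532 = 39/532 =0.07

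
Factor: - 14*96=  - 1344 = - 2^6*3^1*7^1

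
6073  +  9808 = 15881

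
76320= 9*8480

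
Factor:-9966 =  - 2^1*3^1*11^1*151^1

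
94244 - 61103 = 33141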